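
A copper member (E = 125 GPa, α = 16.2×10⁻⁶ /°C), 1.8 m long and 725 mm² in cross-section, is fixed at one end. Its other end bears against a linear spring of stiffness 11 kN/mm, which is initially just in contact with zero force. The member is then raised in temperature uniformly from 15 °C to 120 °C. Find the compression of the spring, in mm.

δ ≈ 2.51 mm

The unrestrained thermal change is αΔT L = 16.2×10⁻⁶ × 105 × 1800 = 3.062 mm.
With a force P in the spring, the elastic change of the member is PL/(AE) and that of the spring is P/k; compatibility requires their sum to equal δ_free.
P [ L/(AE) + 1/k ] = δ_free → P [ 1800/(725×125×10³) + 1/(11×10³) ] = 3.062.
P = 3.062 / 0.0001108 = 27640 N.
Spring compression = P/k = 27640/(11×10³) = 2.513 mm.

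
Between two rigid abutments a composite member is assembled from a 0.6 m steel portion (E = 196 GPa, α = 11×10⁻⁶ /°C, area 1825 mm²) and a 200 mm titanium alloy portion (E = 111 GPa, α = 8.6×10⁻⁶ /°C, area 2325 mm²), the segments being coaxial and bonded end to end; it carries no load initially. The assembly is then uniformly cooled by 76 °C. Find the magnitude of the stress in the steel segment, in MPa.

σ ≈ 141 MPa (tensile)

If the supports were absent, the total length change would be Σ αᵢΔT Lᵢ = 11×10⁻⁶×76×600 + 8.6×10⁻⁶×76×200 = 0.6323 mm.
The rigid supports impose zero overall length change; the single axial force P common to all segments must satisfy P Σ Lᵢ/(AᵢEᵢ) = δ_free.
The series flexibility is Σ Lᵢ/(AᵢEᵢ) = 600/(1825×196×10³) + 200/(2325×111×10³) = 2.452×10⁻⁶ mm/N.
P = 0.6323 / 2.452×10⁻⁶ = 257800 N = 257.8 kN, tensile.
σ_{steel} = P / A = 257800 / 1825 = 141.3 MPa.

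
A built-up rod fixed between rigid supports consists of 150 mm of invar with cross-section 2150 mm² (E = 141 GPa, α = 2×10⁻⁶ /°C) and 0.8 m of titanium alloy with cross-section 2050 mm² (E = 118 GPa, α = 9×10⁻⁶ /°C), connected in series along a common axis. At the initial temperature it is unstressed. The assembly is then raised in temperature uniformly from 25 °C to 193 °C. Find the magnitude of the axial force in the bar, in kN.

Free thermal expansion of the whole bar: Σ αᵢΔT Lᵢ = 2×10⁻⁶×168×150 + 9×10⁻⁶×168×800 = 1.26 mm.
Since the ends are fixed, an axial force P builds up, equal in every segment, with P · Σ Lᵢ/(AᵢEᵢ) = δ_free.
Σ Lᵢ/(AᵢEᵢ) = 150/(2150×141×10³) + 800/(2050×118×10³) = 3.802×10⁻⁶ mm/N.
P = 1.26 / 3.802×10⁻⁶ = 331400 N = 331.4 kN, compressive.

P ≈ 331 kN (compressive)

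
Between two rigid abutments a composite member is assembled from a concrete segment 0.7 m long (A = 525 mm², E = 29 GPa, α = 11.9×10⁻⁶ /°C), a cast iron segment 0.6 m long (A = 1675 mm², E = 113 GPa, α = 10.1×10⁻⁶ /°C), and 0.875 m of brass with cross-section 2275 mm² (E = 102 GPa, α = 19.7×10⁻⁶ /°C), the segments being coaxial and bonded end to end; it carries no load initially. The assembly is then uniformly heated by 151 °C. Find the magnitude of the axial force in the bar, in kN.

If the supports were absent, the total length change would be Σ αᵢΔT Lᵢ = 11.9×10⁻⁶×151×700 + 10.1×10⁻⁶×151×600 + 19.7×10⁻⁶×151×875 = 4.776 mm.
The rigid supports impose zero overall length change; the single axial force P common to all segments must satisfy P Σ Lᵢ/(AᵢEᵢ) = δ_free.
Σ Lᵢ/(AᵢEᵢ) = 700/(525×29×10³) + 600/(1675×113×10³) + 875/(2275×102×10³) = 5.292×10⁻⁵ mm/N.
P = 4.776 / 5.292×10⁻⁵ = 90250 N = 90.25 kN, compressive.

P ≈ 90.2 kN (compressive)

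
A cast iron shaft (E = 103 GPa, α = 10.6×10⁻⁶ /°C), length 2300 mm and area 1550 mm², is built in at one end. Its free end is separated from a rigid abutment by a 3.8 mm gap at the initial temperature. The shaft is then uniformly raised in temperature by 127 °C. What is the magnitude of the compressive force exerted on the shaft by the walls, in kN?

P ≈ 0 kN

Unrestrained expansion: δ_free = αΔT L = 10.6×10⁻⁶ × 127 × 2300 = 3.096 mm.
This is smaller than the 3.8 mm clearance, so the shaft expands freely without reaching the stop — the stress is zero.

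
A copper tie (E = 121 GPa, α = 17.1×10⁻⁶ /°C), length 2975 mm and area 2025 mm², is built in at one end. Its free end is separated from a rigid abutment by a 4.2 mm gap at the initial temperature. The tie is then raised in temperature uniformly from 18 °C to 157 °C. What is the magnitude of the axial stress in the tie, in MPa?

σ ≈ 117 MPa (compressive)

Free thermal elongation = αΔT L = 17.1×10⁻⁶ × 139 × 2975 = 7.071 mm.
This exceeds the 4.2 mm gap, so the wall pushes back. The portion of expansion that must be recovered elastically is δ_free − gap = 7.071 − 4.2 = 2.871 mm.
So σ = E(δ_free − g)/L = 121×10³ × 2.871/2975 = 116.8 MPa.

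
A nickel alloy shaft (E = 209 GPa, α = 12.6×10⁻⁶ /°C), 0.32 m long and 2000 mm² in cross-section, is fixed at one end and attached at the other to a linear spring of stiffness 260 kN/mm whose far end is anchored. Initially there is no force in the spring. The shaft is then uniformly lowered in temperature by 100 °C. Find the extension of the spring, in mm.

δ ≈ 0.336 mm

Free thermal contraction: δ_free = αΔT L = 12.6×10⁻⁶ × 100 × 320 = 0.4032 mm.
Let P be the tensile force in the spring. The shaft extends elastically by PL/(AE) and the spring stretches by P/k; together these equal δ_free.
P [ L/(AE) + 1/k ] = δ_free → P [ 320/(2000×209×10³) + 1/(260×10³) ] = 0.4032.
P = 0.4032 / 4.612×10⁻⁶ = 87430 N.
Spring extension = P/k = 87430/(260×10³) = 0.3363 mm.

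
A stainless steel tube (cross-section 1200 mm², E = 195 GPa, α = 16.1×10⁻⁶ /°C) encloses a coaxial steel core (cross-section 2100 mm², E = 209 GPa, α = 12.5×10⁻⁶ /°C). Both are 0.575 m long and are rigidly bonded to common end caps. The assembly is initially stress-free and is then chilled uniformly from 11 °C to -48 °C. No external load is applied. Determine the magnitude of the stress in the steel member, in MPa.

The stainless steel has the larger α, so on cooling it would change length more than the steel if both were free. The rigid plates force a common final length, so the stainless steel is put into tension and the steel into compression, with equal and opposite forces P (no external load).
Compatibility of the two members (thermal + elastic change equal): (α₁ − α₂)ΔT = P·[1/(A₁E₁) + 1/(A₂E₂)].
|α₁ − α₂|·ΔT = 3.6×10⁻⁶ × 59 = 0.0002124.
1/(A₁E₁) + 1/(A₂E₂) = 1/(1200×195×10³) + 1/(2100×209×10³) = 6.552×10⁻⁹ N⁻¹.
So P = 0.0002124 / 6.552×10⁻⁹ = 32.42 kN.
σ_{steel} = P/A₂ = 32420/2100 = 15.44 MPa, compressive.

σ ≈ 15.4 MPa (compressive)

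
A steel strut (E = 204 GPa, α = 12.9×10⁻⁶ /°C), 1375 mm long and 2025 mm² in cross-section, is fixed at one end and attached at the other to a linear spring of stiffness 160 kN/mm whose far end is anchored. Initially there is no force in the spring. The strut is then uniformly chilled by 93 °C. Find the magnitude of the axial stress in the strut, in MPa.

If the spring were absent the strut would shorten by αΔT L = 12.9×10⁻⁶ × 93 × 1375 = 1.65 mm.
Let P be the tensile force in the spring. The strut extends elastically by PL/(AE) and the spring stretches by P/k; together these equal δ_free.
So P = δ_free / [L/(AE) + 1/k] = 1.65 / [ 1375/(2025×204×10³) + 1/(160×10³) ].
P = 1.65 / 9.578×10⁻⁶ = 172200 N.
σ = P/A = 172200/2025 = 85.05 MPa.

σ ≈ 85 MPa (tensile)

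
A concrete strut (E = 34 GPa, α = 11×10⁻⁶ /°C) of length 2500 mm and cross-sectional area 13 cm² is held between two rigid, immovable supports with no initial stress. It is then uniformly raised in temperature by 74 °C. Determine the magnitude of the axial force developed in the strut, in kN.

P ≈ 36 kN (compressive)

With zero net strain, σ = E·αΔT = 34 GPa × 11×10⁻⁶ × 74 = 27.68 MPa.
Axial force P = σA = 27.68 × 1300 = 35980 N = 35.98 kN, compressive.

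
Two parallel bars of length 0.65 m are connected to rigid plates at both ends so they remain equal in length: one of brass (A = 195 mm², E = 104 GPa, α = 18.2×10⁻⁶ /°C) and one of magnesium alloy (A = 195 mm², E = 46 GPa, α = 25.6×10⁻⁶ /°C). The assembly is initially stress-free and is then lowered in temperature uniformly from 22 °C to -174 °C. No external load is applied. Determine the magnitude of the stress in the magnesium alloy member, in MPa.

σ ≈ 46.3 MPa (tensile)

Equilibrium of a rigid end plate with no external load gives equal and opposite internal forces ±P in the two members. Since α_{magnesium alloy} > α_{brass}, cooling drives the magnesium alloy into tension and the brass into compression.
Equating the net (thermal + elastic) strains gives |α₁ − α₂|·ΔT = P·[1/(A₁E₁) + 1/(A₂E₂)].
|α₁ − α₂|·ΔT = 7.4×10⁻⁶ × 196 = 0.00145.
1/(A₁E₁) + 1/(A₂E₂) = 1/(195×104×10³) + 1/(195×46×10³) = 1.608×10⁻⁷ N⁻¹.
P = 0.00145 / 1.608×10⁻⁷ = 9020 N = 9.02 kN.
σ_{magnesium alloy} = P/A₂ = 9020/195 = 46.26 MPa, tensile.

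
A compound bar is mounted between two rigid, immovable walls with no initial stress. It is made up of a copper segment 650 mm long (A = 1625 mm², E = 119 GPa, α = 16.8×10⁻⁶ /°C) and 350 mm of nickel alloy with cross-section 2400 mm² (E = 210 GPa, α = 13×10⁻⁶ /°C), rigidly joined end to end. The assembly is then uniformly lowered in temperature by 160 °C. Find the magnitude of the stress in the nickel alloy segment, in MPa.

Free thermal contraction of the whole bar: Σ αᵢΔT Lᵢ = 16.8×10⁻⁶×160×650 + 13×10⁻⁶×160×350 = 2.475 mm.
The walls prevent any net length change, so an axial force P (same in every segment) develops. Compatibility: P · Σ Lᵢ/(AᵢEᵢ) = δ_free.
Σ Lᵢ/(AᵢEᵢ) = 650/(1625×119×10³) + 350/(2400×210×10³) = 4.056×10⁻⁶ mm/N.
Hence P = δ_free / Σ(L/AE) = 2.475/4.056×10⁻⁶ = 610.3 kN (tensile).
σ_{nickel alloy} = P / A = 610300 / 2400 = 254.3 MPa.

σ ≈ 254 MPa (tensile)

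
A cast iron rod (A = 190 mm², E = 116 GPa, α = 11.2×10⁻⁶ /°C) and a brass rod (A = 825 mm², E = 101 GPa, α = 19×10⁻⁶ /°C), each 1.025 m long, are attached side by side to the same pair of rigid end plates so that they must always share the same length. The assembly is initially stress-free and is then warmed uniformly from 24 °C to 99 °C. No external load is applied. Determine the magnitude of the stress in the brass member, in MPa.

The brass has the larger α, so on heating it would change length more than the cast iron if both were free. The rigid plates force a common final length, so the brass is put into compression and the cast iron into tension, with equal and opposite forces P (no external load).
Compatibility of the two members (thermal + elastic change equal): (α₁ − α₂)ΔT = P·[1/(A₁E₁) + 1/(A₂E₂)].
|α₁ − α₂|·ΔT = 7.8×10⁻⁶ × 75 = 0.000585.
1/(A₁E₁) + 1/(A₂E₂) = 1/(190×116×10³) + 1/(825×101×10³) = 5.737×10⁻⁸ N⁻¹.
So P = 0.000585 / 5.737×10⁻⁸ = 10.2 kN.
σ_{brass} = P/A₂ = 10200/825 = 12.36 MPa, compressive.

σ ≈ 12.4 MPa (compressive)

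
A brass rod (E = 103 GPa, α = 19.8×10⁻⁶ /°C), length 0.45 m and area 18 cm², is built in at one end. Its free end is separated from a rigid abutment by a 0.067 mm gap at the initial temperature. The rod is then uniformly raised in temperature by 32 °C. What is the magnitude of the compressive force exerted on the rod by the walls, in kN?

If the wall were absent the rod would grow by αΔT L = 19.8×10⁻⁶ × 32 × 450 = 0.2851 mm.
The gap closes (δ_free > 0.067 mm) and the wall then resists a further 0.2851 − 0.067 = 0.2181 mm of expansion.
Compatibility: PL/(AE) = 0.2181 mm, so σ = P/A = E × (0.2181/450) = 49.93 MPa.
Force on the wall = σA = 49.93 × 1800 mm² = 89.87 kN.

P ≈ 89.9 kN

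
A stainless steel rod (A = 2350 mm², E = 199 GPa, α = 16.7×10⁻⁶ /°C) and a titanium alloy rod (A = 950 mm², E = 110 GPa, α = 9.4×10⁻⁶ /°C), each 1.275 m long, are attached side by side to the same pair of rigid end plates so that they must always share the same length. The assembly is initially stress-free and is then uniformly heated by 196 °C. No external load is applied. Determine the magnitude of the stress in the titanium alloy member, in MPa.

Both members must finish at the same length. With the larger α, the stainless steel tends to over-expand; the plates restrain it, putting the stainless steel in compression and the titanium alloy in tension. With no external load the two internal forces are equal and opposite, magnitude P.
Compatibility of the two members (thermal + elastic change equal): (α₁ − α₂)ΔT = P·[1/(A₁E₁) + 1/(A₂E₂)].
|α₁ − α₂|·ΔT = 7.3×10⁻⁶ × 196 = 0.001431.
1/(A₁E₁) + 1/(A₂E₂) = 1/(2350×199×10³) + 1/(950×110×10³) = 1.171×10⁻⁸ N⁻¹.
P = 0.001431 / 1.171×10⁻⁸ = 122200 N = 122.2 kN.
σ_{titanium alloy} = P/A₂ = 122200/950 = 128.6 MPa, tensile.

σ ≈ 129 MPa (tensile)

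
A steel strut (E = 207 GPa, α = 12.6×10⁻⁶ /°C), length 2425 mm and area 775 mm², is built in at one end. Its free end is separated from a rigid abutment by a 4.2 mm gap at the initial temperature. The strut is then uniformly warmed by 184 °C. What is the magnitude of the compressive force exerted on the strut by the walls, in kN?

P ≈ 94.1 kN

If the wall were absent the strut would grow by αΔT L = 12.6×10⁻⁶ × 184 × 2425 = 5.622 mm.
After closing the 4.2 mm clearance, 5.622 − 4.2 = 1.422 mm of expansion remains to be suppressed by the wall.
So σ = E(δ_free − g)/L = 207×10³ × 1.422/2425 = 121.4 MPa.
P = σA = 121.4 × 775 = 94.08 kN.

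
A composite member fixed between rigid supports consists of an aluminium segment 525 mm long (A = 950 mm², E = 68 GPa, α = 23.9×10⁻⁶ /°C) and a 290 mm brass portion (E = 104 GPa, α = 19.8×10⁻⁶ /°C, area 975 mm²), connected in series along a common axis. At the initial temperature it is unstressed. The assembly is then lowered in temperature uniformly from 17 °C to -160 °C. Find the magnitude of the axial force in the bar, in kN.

Free thermal contraction of the whole bar: Σ αᵢΔT Lᵢ = 23.9×10⁻⁶×177×525 + 19.8×10⁻⁶×177×290 = 3.237 mm.
Since the ends are fixed, an axial force P builds up, equal in every segment, with P · Σ Lᵢ/(AᵢEᵢ) = δ_free.
Σ Lᵢ/(AᵢEᵢ) = 525/(950×68×10³) + 290/(975×104×10³) = 1.099×10⁻⁵ mm/N.
Hence P = δ_free / Σ(L/AE) = 3.237/1.099×10⁻⁵ = 294.6 kN (tensile).

P ≈ 295 kN (tensile)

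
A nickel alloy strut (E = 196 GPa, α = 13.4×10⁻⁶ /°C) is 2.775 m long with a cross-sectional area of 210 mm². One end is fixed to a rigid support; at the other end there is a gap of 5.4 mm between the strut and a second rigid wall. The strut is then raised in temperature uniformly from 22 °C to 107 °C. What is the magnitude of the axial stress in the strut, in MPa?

If the wall were absent the strut would grow by αΔT L = 13.4×10⁻⁶ × 85 × 2775 = 3.161 mm.
This is smaller than the 5.4 mm clearance, so the strut expands freely without reaching the stop — the stress is zero.

σ ≈ 0 MPa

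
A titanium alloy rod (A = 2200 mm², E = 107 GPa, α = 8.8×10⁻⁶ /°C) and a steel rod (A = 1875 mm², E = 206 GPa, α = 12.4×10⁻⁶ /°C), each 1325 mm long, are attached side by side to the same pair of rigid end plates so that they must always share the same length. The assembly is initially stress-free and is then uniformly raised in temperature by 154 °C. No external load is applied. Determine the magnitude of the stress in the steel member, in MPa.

Both members must finish at the same length. With the larger α, the steel tends to over-expand; the plates restrain it, putting the steel in compression and the titanium alloy in tension. With no external load the two internal forces are equal and opposite, magnitude P.
Equating the net (thermal + elastic) strains gives |α₁ − α₂|·ΔT = P·[1/(A₁E₁) + 1/(A₂E₂)].
|α₁ − α₂|·ΔT = 3.6×10⁻⁶ × 154 = 0.0005544.
1/(A₁E₁) + 1/(A₂E₂) = 1/(2200×107×10³) + 1/(1875×206×10³) = 6.837×10⁻⁹ N⁻¹.
P = 0.0005544 / 6.837×10⁻⁹ = 81090 N = 81.09 kN.
σ_{steel} = P/A₂ = 81090/1875 = 43.25 MPa, compressive.

σ ≈ 43.2 MPa (compressive)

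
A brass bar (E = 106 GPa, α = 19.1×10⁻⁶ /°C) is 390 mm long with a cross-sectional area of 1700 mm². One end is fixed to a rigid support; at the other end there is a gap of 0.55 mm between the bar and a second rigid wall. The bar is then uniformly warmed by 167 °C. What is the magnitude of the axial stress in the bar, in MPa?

σ ≈ 189 MPa (compressive)

Unrestrained expansion: δ_free = αΔT L = 19.1×10⁻⁶ × 167 × 390 = 1.244 mm.
After closing the 0.55 mm clearance, 1.244 − 0.55 = 0.694 mm of expansion remains to be suppressed by the wall.
Compatibility: PL/(AE) = 0.694 mm, so σ = P/A = E × (0.694/390) = 188.6 MPa.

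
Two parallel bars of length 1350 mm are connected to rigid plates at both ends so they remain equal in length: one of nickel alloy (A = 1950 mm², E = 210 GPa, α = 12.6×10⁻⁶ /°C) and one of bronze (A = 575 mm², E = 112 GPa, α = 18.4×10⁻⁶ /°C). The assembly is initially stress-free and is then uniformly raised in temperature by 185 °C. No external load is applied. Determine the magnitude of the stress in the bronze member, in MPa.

Equilibrium of a rigid end plate with no external load gives equal and opposite internal forces ±P in the two members. Since α_{bronze} > α_{nickel alloy}, heating drives the bronze into compression and the nickel alloy into tension.
Equating the net (thermal + elastic) strains gives |α₁ − α₂|·ΔT = P·[1/(A₁E₁) + 1/(A₂E₂)].
|α₁ − α₂|·ΔT = 5.8×10⁻⁶ × 185 = 0.001073.
1/(A₁E₁) + 1/(A₂E₂) = 1/(1950×210×10³) + 1/(575×112×10³) = 1.797×10⁻⁸ N⁻¹.
P = 0.001073 / 1.797×10⁻⁸ = 59710 N = 59.71 kN.
σ_{bronze} = P/A₂ = 59710/575 = 103.8 MPa, compressive.

σ ≈ 104 MPa (compressive)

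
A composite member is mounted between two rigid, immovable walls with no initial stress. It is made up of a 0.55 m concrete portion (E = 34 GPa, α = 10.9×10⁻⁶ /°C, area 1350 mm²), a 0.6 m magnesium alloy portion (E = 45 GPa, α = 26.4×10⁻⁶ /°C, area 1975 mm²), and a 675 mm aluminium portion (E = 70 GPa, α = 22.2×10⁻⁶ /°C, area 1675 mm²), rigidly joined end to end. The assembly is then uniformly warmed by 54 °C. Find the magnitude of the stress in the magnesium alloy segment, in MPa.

σ ≈ 41.1 MPa (compressive)

If the supports were absent, the total length change would be Σ αᵢΔT Lᵢ = 10.9×10⁻⁶×54×550 + 26.4×10⁻⁶×54×600 + 22.2×10⁻⁶×54×675 = 1.988 mm.
The rigid supports impose zero overall length change; the single axial force P common to all segments must satisfy P Σ Lᵢ/(AᵢEᵢ) = δ_free.
The series flexibility is Σ Lᵢ/(AᵢEᵢ) = 550/(1350×34×10³) + 600/(1975×45×10³) + 675/(1675×70×10³) = 2.449×10⁻⁵ mm/N.
P = 1.988 / 2.449×10⁻⁵ = 81190 N = 81.19 kN, compressive.
σ_{magnesium alloy} = P / A = 81190 / 1975 = 41.11 MPa.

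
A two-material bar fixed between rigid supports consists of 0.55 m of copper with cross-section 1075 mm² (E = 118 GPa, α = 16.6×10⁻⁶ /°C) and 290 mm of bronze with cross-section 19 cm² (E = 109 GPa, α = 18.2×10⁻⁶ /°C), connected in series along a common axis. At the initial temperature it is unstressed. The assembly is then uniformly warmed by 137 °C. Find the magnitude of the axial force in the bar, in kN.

P ≈ 344 kN (compressive)

With the walls removed the bar would change length by δ_free = Σ αᵢΔT Lᵢ = 16.6×10⁻⁶×137×550 + 18.2×10⁻⁶×137×290 = 1.974 mm.
The rigid supports impose zero overall length change; the single axial force P common to all segments must satisfy P Σ Lᵢ/(AᵢEᵢ) = δ_free.
Σ Lᵢ/(AᵢEᵢ) = 550/(1075×118×10³) + 290/(1900×109×10³) = 5.736×10⁻⁶ mm/N.
So P = 1.974 / 5.736×10⁻⁶ = 344.1 kN, compressive.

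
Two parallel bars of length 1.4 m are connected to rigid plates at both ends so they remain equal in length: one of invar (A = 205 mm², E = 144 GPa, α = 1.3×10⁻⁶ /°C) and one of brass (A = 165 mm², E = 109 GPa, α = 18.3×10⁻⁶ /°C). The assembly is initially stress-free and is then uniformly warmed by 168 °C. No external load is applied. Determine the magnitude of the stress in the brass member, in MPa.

σ ≈ 193 MPa (compressive)

Equilibrium of a rigid end plate with no external load gives equal and opposite internal forces ±P in the two members. Since α_{brass} > α_{invar}, heating drives the brass into compression and the invar into tension.
Compatibility of the two members (thermal + elastic change equal): (α₁ − α₂)ΔT = P·[1/(A₁E₁) + 1/(A₂E₂)].
|α₁ − α₂|·ΔT = 17×10⁻⁶ × 168 = 0.002856.
1/(A₁E₁) + 1/(A₂E₂) = 1/(205×144×10³) + 1/(165×109×10³) = 8.948×10⁻⁸ N⁻¹.
P = 0.002856 / 8.948×10⁻⁸ = 31920 N = 31.92 kN.
σ_{brass} = P/A₂ = 31920/165 = 193.4 MPa, compressive.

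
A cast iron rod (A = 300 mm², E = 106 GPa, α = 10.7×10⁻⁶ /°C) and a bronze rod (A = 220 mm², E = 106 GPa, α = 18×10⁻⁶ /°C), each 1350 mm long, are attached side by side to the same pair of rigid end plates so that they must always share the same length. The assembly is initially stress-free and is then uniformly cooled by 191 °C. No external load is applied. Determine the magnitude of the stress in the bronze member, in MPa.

σ ≈ 85.3 MPa (tensile)

Equilibrium of a rigid end plate with no external load gives equal and opposite internal forces ±P in the two members. Since α_{bronze} > α_{cast iron}, cooling drives the bronze into tension and the cast iron into compression.
Equating the net (thermal + elastic) strains gives |α₁ − α₂|·ΔT = P·[1/(A₁E₁) + 1/(A₂E₂)].
|α₁ − α₂|·ΔT = 7.3×10⁻⁶ × 191 = 0.001394.
1/(A₁E₁) + 1/(A₂E₂) = 1/(300×106×10³) + 1/(220×106×10³) = 7.433×10⁻⁸ N⁻¹.
P = 0.001394 / 7.433×10⁻⁸ = 18760 N = 18.76 kN.
σ_{bronze} = P/A₂ = 18760/220 = 85.27 MPa, tensile.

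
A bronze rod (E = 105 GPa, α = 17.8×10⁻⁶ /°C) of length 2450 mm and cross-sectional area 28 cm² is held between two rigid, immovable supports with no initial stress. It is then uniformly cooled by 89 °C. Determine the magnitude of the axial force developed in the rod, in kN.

P ≈ 466 kN (tensile)

Full restraint means ε = 0, so the stress is σ = EαΔT = 105×10³ × 17.8×10⁻⁶ × 89 = 166.3 MPa.
Axial force P = σA = 166.3 × 2800 = 465800 N = 465.8 kN, tensile.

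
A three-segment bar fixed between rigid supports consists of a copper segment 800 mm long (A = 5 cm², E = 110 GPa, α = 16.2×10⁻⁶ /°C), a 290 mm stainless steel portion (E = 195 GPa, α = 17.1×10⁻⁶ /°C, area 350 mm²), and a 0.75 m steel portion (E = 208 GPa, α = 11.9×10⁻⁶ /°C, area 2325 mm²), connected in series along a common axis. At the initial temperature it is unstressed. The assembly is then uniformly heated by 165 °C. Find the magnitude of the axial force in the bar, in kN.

P ≈ 218 kN (compressive)

Free thermal expansion of the whole bar: Σ αᵢΔT Lᵢ = 16.2×10⁻⁶×165×800 + 17.1×10⁻⁶×165×290 + 11.9×10⁻⁶×165×750 = 4.429 mm.
The walls prevent any net length change, so an axial force P (same in every segment) develops. Compatibility: P · Σ Lᵢ/(AᵢEᵢ) = δ_free.
Σ Lᵢ/(AᵢEᵢ) = 800/(500×110×10³) + 290/(350×195×10³) + 750/(2325×208×10³) = 2.035×10⁻⁵ mm/N.
Hence P = δ_free / Σ(L/AE) = 4.429/2.035×10⁻⁵ = 217.7 kN (compressive).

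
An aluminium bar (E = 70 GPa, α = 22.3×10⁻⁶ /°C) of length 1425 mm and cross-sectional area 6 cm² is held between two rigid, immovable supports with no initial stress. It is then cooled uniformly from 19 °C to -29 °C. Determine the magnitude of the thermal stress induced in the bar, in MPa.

Because both ends are immovable the net strain is zero, and the suppressed thermal strain is αΔT = 22.3×10⁻⁶ × 48 = 1070.4×10⁻⁶.
The stress required to suppress this strain is σ = Eε = 70×10³ × 1070.4×10⁻⁶ = 74.93 MPa, tensile since the bar is trying to contract.

σ ≈ 74.9 MPa (tensile)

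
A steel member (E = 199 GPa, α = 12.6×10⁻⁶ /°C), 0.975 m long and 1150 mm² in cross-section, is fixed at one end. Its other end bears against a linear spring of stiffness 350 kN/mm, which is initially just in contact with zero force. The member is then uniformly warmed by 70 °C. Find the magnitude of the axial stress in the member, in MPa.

σ ≈ 105 MPa (compressive)

If the spring were absent the member would lengthen by αΔT L = 12.6×10⁻⁶ × 70 × 975 = 0.8599 mm.
With a force P in the spring, the elastic change of the member is PL/(AE) and that of the spring is P/k; compatibility requires their sum to equal δ_free.
P [ L/(AE) + 1/k ] = δ_free → P [ 975/(1150×199×10³) + 1/(350×10³) ] = 0.8599.
P = 0.8599 / 7.118×10⁻⁶ = 120800 N.
σ = P/A = 120800/1150 = 105.1 MPa.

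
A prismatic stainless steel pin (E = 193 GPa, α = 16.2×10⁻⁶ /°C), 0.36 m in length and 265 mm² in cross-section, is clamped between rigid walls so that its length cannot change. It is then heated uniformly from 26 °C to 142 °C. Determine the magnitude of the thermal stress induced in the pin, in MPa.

The supports are rigid, so the total axial strain is zero. The restrained thermal strain is ε = αΔT = 16.2×10⁻⁶ × 116 = 1879.2×10⁻⁶.
The stress required to suppress this strain is σ = Eε = 193×10³ × 1879.2×10⁻⁶ = 362.7 MPa, compressive since the pin is trying to expand.

σ ≈ 363 MPa (compressive)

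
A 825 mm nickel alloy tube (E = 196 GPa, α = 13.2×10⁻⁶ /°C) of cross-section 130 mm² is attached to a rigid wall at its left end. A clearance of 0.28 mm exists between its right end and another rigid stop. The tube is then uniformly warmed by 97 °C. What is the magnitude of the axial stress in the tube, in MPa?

σ ≈ 184 MPa (compressive)

Free thermal elongation = αΔT L = 13.2×10⁻⁶ × 97 × 825 = 1.056 mm.
After closing the 0.28 mm clearance, 1.056 − 0.28 = 0.7763 mm of expansion remains to be suppressed by the wall.
So σ = E(δ_free − g)/L = 196×10³ × 0.7763/825 = 184.4 MPa.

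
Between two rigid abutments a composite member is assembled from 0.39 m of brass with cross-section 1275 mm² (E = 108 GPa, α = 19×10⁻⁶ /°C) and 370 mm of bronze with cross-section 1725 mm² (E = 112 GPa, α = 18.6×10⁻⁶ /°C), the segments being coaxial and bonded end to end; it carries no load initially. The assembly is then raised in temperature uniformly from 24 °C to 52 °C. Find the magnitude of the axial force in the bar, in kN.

P ≈ 84.3 kN (compressive)

If the supports were absent, the total length change would be Σ αᵢΔT Lᵢ = 19×10⁻⁶×28×390 + 18.6×10⁻⁶×28×370 = 0.4002 mm.
The walls prevent any net length change, so an axial force P (same in every segment) develops. Compatibility: P · Σ Lᵢ/(AᵢEᵢ) = δ_free.
Σ Lᵢ/(AᵢEᵢ) = 390/(1275×108×10³) + 370/(1725×112×10³) = 4.747×10⁻⁶ mm/N.
P = 0.4002 / 4.747×10⁻⁶ = 84290 N = 84.29 kN, compressive.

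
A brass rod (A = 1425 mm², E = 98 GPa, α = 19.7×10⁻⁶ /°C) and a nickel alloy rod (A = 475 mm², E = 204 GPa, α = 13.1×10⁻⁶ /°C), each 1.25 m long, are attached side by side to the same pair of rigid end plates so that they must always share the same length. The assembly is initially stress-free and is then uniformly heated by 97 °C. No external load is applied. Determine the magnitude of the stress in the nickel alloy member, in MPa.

Equilibrium of a rigid end plate with no external load gives equal and opposite internal forces ±P in the two members. Since α_{brass} > α_{nickel alloy}, heating drives the brass into compression and the nickel alloy into tension.
Compatibility of the two members (thermal + elastic change equal): (α₁ − α₂)ΔT = P·[1/(A₁E₁) + 1/(A₂E₂)].
|α₁ − α₂|·ΔT = 6.6×10⁻⁶ × 97 = 0.0006402.
1/(A₁E₁) + 1/(A₂E₂) = 1/(1425×98×10³) + 1/(475×204×10³) = 1.748×10⁻⁸ N⁻¹.
P = 0.0006402 / 1.748×10⁻⁸ = 36620 N = 36.62 kN.
σ_{nickel alloy} = P/A₂ = 36620/475 = 77.1 MPa, tensile.

σ ≈ 77.1 MPa (tensile)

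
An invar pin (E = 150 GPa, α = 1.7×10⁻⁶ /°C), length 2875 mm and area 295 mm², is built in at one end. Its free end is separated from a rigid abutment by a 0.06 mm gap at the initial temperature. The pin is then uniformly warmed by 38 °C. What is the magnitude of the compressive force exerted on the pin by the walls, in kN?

P ≈ 1.94 kN

Free thermal elongation = αΔT L = 1.7×10⁻⁶ × 38 × 2875 = 0.1857 mm.
This exceeds the 0.06 mm gap, so the wall pushes back. The portion of expansion that must be recovered elastically is δ_free − gap = 0.1857 − 0.06 = 0.1257 mm.
That suppressed elongation corresponds to σ = E·Δ/L = 150×10³ × 0.1257/2875 = 6.56 MPa.
P = σA = 6.56 × 295 = 1.935 kN.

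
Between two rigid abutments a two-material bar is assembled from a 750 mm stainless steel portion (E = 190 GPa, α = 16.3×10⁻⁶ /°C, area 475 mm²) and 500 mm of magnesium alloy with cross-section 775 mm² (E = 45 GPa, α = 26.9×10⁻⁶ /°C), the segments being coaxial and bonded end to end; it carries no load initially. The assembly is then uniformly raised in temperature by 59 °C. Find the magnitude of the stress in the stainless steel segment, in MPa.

σ ≈ 141 MPa (compressive)

Free thermal expansion of the whole bar: Σ αᵢΔT Lᵢ = 16.3×10⁻⁶×59×750 + 26.9×10⁻⁶×59×500 = 1.515 mm.
The walls prevent any net length change, so an axial force P (same in every segment) develops. Compatibility: P · Σ Lᵢ/(AᵢEᵢ) = δ_free.
Σ Lᵢ/(AᵢEᵢ) = 750/(475×190×10³) + 500/(775×45×10³) = 2.265×10⁻⁵ mm/N.
So P = 1.515 / 2.265×10⁻⁵ = 66.89 kN, compressive.
σ_{stainless steel} = P / A = 66890 / 475 = 140.8 MPa.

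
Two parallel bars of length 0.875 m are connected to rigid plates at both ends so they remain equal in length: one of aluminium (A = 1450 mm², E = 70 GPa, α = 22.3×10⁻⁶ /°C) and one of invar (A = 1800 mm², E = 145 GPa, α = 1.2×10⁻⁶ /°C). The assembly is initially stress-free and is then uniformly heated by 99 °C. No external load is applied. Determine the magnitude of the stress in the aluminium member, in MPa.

Equilibrium of a rigid end plate with no external load gives equal and opposite internal forces ±P in the two members. Since α_{aluminium} > α_{invar}, heating drives the aluminium into compression and the invar into tension.
Compatibility of the two members (thermal + elastic change equal): (α₁ − α₂)ΔT = P·[1/(A₁E₁) + 1/(A₂E₂)].
|α₁ − α₂|·ΔT = 21.1×10⁻⁶ × 99 = 0.002089.
1/(A₁E₁) + 1/(A₂E₂) = 1/(1450×70×10³) + 1/(1800×145×10³) = 1.368×10⁻⁸ N⁻¹.
P = 0.002089 / 1.368×10⁻⁸ = 152700 N = 152.7 kN.
σ_{aluminium} = P/A₁ = 152700/1450 = 105.3 MPa, compressive.

σ ≈ 105 MPa (compressive)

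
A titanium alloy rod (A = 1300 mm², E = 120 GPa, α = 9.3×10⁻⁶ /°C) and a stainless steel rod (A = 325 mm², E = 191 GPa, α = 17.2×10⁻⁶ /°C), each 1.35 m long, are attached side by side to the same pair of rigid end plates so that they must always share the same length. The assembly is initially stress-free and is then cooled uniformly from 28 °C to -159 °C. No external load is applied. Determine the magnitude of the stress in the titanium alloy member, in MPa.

σ ≈ 50.5 MPa (compressive)

The stainless steel has the larger α, so on cooling it would change length more than the titanium alloy if both were free. The rigid plates force a common final length, so the stainless steel is put into tension and the titanium alloy into compression, with equal and opposite forces P (no external load).
Compatibility of the two members (thermal + elastic change equal): (α₁ − α₂)ΔT = P·[1/(A₁E₁) + 1/(A₂E₂)].
|α₁ − α₂|·ΔT = 7.9×10⁻⁶ × 187 = 0.001477.
1/(A₁E₁) + 1/(A₂E₂) = 1/(1300×120×10³) + 1/(325×191×10³) = 2.252×10⁻⁸ N⁻¹.
So P = 0.001477 / 2.252×10⁻⁸ = 65.6 kN.
σ_{titanium alloy} = P/A₁ = 65600/1300 = 50.46 MPa, compressive.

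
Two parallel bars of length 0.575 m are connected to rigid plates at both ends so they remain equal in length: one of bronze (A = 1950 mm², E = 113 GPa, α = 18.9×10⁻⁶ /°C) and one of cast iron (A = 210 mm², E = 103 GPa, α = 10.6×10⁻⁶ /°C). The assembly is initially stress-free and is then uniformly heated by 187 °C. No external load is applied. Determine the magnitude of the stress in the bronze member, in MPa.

σ ≈ 15.7 MPa (compressive)

Both members must finish at the same length. With the larger α, the bronze tends to over-expand; the plates restrain it, putting the bronze in compression and the cast iron in tension. With no external load the two internal forces are equal and opposite, magnitude P.
Setting the final lengths equal and cancelling L: (α₁ − α₂)ΔT = P/(A₁E₁) + P/(A₂E₂).
|α₁ − α₂|·ΔT = 8.3×10⁻⁶ × 187 = 0.001552.
1/(A₁E₁) + 1/(A₂E₂) = 1/(1950×113×10³) + 1/(210×103×10³) = 5.077×10⁻⁸ N⁻¹.
So P = 0.001552 / 5.077×10⁻⁸ = 30.57 kN.
σ_{bronze} = P/A₁ = 30570/1950 = 15.68 MPa, compressive.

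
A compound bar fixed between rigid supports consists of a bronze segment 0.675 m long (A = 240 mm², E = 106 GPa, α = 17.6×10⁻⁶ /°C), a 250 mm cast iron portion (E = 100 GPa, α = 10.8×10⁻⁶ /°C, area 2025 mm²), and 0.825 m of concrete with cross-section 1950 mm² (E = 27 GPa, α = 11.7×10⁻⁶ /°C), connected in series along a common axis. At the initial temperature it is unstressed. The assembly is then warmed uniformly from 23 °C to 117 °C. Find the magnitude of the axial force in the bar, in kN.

P ≈ 52.4 kN (compressive)

If the supports were absent, the total length change would be Σ αᵢΔT Lᵢ = 17.6×10⁻⁶×94×675 + 10.8×10⁻⁶×94×250 + 11.7×10⁻⁶×94×825 = 2.278 mm.
Since the ends are fixed, an axial force P builds up, equal in every segment, with P · Σ Lᵢ/(AᵢEᵢ) = δ_free.
Σ Lᵢ/(AᵢEᵢ) = 675/(240×106×10³) + 250/(2025×100×10³) + 825/(1950×27×10³) = 4.344×10⁻⁵ mm/N.
So P = 2.278 / 4.344×10⁻⁵ = 52.44 kN, compressive.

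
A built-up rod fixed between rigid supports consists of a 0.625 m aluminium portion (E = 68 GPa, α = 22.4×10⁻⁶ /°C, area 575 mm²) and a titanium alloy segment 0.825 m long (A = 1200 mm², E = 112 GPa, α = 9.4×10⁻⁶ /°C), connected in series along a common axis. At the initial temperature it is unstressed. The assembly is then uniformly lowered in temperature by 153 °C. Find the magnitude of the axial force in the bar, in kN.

P ≈ 150 kN (tensile)

With the walls removed the bar would change length by δ_free = Σ αᵢΔT Lᵢ = 22.4×10⁻⁶×153×625 + 9.4×10⁻⁶×153×825 = 3.329 mm.
Since the ends are fixed, an axial force P builds up, equal in every segment, with P · Σ Lᵢ/(AᵢEᵢ) = δ_free.
Σ Lᵢ/(AᵢEᵢ) = 625/(575×68×10³) + 825/(1200×112×10³) = 2.212×10⁻⁵ mm/N.
Hence P = δ_free / Σ(L/AE) = 3.329/2.212×10⁻⁵ = 150.5 kN (tensile).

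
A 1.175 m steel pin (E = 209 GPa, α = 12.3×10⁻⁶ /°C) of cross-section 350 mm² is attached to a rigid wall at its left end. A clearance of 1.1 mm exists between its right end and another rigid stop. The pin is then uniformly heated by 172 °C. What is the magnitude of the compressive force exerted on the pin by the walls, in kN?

P ≈ 86.3 kN

Unrestrained expansion: δ_free = αΔT L = 12.3×10⁻⁶ × 172 × 1175 = 2.486 mm.
This exceeds the 1.1 mm gap, so the wall pushes back. The portion of expansion that must be recovered elastically is δ_free − gap = 2.486 − 1.1 = 1.386 mm.
That suppressed elongation corresponds to σ = E·Δ/L = 209×10³ × 1.386/1175 = 246.5 MPa.
P = σA = 246.5 × 350 = 86.28 kN.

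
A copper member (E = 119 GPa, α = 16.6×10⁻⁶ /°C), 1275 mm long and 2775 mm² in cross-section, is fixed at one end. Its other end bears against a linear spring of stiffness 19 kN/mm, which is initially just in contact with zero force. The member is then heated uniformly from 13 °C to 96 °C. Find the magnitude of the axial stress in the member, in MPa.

The unrestrained thermal change is αΔT L = 16.6×10⁻⁶ × 83 × 1275 = 1.757 mm.
Let P be the compressive force at the spring. The member shortens elastically by PL/(AE) and the spring compresses by P/k; together these equal δ_free.
So P = δ_free / [L/(AE) + 1/k] = 1.757 / [ 1275/(2775×119×10³) + 1/(19×10³) ].
P = 1.757 / 5.649×10⁻⁵ = 31100 N.
σ = P/A = 31100/2775 = 11.21 MPa.

σ ≈ 11.2 MPa (compressive)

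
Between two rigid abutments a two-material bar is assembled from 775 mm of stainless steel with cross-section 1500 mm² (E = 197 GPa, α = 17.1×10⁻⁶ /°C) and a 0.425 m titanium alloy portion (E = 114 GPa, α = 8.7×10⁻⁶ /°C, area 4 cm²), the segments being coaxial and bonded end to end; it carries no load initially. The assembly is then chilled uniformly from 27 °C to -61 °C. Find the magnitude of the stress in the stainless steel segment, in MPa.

If the supports were absent, the total length change would be Σ αᵢΔT Lᵢ = 17.1×10⁻⁶×88×775 + 8.7×10⁻⁶×88×425 = 1.492 mm.
Since the ends are fixed, an axial force P builds up, equal in every segment, with P · Σ Lᵢ/(AᵢEᵢ) = δ_free.
The series flexibility is Σ Lᵢ/(AᵢEᵢ) = 775/(1500×197×10³) + 425/(400×114×10³) = 1.194×10⁻⁵ mm/N.
Hence P = δ_free / Σ(L/AE) = 1.492/1.194×10⁻⁵ = 124.9 kN (tensile).
σ_{stainless steel} = P / A = 124900 / 1500 = 83.26 MPa.

σ ≈ 83.3 MPa (tensile)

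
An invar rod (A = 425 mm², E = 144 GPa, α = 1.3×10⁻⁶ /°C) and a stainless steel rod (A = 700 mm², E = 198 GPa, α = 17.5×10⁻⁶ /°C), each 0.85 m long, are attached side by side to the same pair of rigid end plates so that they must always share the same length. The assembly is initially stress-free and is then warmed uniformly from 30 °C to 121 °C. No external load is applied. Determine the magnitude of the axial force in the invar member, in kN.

The stainless steel has the larger α, so on heating it would change length more than the invar if both were free. The rigid plates force a common final length, so the stainless steel is put into compression and the invar into tension, with equal and opposite forces P (no external load).
Compatibility of the two members (thermal + elastic change equal): (α₁ − α₂)ΔT = P·[1/(A₁E₁) + 1/(A₂E₂)].
|α₁ − α₂|·ΔT = 16.2×10⁻⁶ × 91 = 0.001474.
1/(A₁E₁) + 1/(A₂E₂) = 1/(425×144×10³) + 1/(700×198×10³) = 2.355×10⁻⁸ N⁻¹.
P = 0.001474 / 2.355×10⁻⁸ = 62590 N = 62.59 kN.

P ≈ 62.6 kN (tensile in the invar)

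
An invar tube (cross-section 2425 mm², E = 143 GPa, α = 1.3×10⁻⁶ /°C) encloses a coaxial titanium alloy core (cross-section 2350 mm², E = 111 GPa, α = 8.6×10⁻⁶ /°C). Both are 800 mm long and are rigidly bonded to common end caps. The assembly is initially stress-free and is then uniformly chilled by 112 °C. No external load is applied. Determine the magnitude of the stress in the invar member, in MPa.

Both members must finish at the same length. With the larger α, the titanium alloy tends to over-contract; the plates restrain it, putting the titanium alloy in tension and the invar in compression. With no external load the two internal forces are equal and opposite, magnitude P.
Setting the final lengths equal and cancelling L: (α₁ − α₂)ΔT = P/(A₁E₁) + P/(A₂E₂).
|α₁ − α₂|·ΔT = 7.3×10⁻⁶ × 112 = 0.0008176.
1/(A₁E₁) + 1/(A₂E₂) = 1/(2425×143×10³) + 1/(2350×111×10³) = 6.717×10⁻⁹ N⁻¹.
So P = 0.0008176 / 6.717×10⁻⁹ = 121.7 kN.
σ_{invar} = P/A₁ = 121700/2425 = 50.19 MPa, compressive.

σ ≈ 50.2 MPa (compressive)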